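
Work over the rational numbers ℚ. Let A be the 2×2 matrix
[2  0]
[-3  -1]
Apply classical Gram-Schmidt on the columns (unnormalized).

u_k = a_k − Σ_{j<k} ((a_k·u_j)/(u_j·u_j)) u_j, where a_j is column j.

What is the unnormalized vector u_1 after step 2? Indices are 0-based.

Step 1: u_0 = a_0 = (2, -3).
Step 2: u_1 = a_1 − (3/13)·u_0 = (-6/13, -4/13).

u_1 = (-6/13, -4/13)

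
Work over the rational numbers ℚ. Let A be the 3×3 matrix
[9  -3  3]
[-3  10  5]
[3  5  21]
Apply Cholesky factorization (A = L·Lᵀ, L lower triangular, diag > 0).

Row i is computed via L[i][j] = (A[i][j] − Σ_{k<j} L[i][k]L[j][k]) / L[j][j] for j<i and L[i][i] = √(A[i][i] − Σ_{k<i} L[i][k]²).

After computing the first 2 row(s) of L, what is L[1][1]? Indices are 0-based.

Step 1: L[0][0] = √(9) = 3.
  L[1][0] = (-3) / L[0][0] = -1.
Step 2: L[1][1] = √(9) = 3.

L[1][1] = 3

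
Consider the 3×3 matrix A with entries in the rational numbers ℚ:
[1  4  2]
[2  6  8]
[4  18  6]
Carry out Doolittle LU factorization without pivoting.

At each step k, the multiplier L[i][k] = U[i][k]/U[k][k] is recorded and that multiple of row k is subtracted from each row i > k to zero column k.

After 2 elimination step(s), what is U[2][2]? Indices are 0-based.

[col 0] pivot 1
  R1 -= 2*R0 → (0, -2, 4)  (L[1][0] := 2)
  R2 -= 4*R0 → (0, 2, -2)  (L[2][0] := 4)
[col 1] pivot -2
  R2 -= -1*R1 → (0, 0, 2)  (L[2][1] := -1)

U[2][2] = 2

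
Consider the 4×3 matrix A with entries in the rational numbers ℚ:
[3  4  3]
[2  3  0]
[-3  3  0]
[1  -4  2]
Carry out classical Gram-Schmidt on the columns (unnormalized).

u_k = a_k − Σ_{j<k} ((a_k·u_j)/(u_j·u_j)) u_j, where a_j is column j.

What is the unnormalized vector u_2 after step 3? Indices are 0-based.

Step 1: u_0 = a_0 = (3, 2, -3, 1).
Step 2: u_1 = a_1 − (5/23)·u_0 = (77/23, 59/23, 84/23, -97/23).
Step 3: u_2 = a_2 − (11/23)·u_0 − (37/1125)·u_1 = (1637/1125, -1171/1125, 493/375, 1868/1125).

u_2 = (1637/1125, -1171/1125, 493/375, 1868/1125)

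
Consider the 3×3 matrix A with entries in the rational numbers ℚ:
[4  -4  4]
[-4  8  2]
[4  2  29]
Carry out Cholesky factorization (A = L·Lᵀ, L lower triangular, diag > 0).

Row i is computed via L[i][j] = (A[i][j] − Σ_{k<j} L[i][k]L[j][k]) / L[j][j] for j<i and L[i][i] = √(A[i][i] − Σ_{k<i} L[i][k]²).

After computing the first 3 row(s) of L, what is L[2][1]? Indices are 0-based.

L[2][1] = 3

Step 1: L[0][0] = √(4) = 2.
  L[1][0] = (-4) / L[0][0] = -2.
Step 2: L[1][1] = √(4) = 2.
  L[2][0] = (4) / L[0][0] = 2.
  L[2][1] = (6) / L[1][1] = 3.
Step 3: L[2][2] = √(16) = 4.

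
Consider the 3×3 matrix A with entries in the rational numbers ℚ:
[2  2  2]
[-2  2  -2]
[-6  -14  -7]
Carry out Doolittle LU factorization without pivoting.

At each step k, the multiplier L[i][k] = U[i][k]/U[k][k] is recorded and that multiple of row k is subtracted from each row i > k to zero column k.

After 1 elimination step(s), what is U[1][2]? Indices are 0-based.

Step 1: pivot at (0,0) is 2.
  row1 ← row1 − (-1)·row0  ⇒  L[1][0]=-1, U row1=(0, 4, 0)
  row2 ← row2 − (-3)·row0  ⇒  L[2][0]=-3, U row2=(0, -8, -1)

U[1][2] = 0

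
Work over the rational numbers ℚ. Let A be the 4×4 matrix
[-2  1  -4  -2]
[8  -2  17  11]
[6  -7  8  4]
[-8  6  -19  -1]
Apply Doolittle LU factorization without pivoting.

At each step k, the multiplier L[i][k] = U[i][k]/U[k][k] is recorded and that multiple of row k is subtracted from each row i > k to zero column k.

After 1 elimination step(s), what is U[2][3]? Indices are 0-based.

U[2][3] = -2

k=0: U[0][0]=-2
  eliminate (1,0): mult=-4, new row 1: (0, 2, 1, 3); set L[1][0]=-4
  eliminate (2,0): mult=-3, new row 2: (0, -4, -4, -2); set L[2][0]=-3
  eliminate (3,0): mult=4, new row 3: (0, 2, -3, 7); set L[3][0]=4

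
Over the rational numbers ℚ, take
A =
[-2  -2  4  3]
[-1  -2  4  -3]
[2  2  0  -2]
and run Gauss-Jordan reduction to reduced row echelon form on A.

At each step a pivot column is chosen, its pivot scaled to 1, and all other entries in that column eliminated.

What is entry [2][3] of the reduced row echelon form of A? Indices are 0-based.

M[2][3] = 1/4

step 1: normalize row 0 (÷-2) = (1, 1, -2, -3/2)
  row 1: subtract -1×row0 = (0, -1, 2, -9/2)
  row 2: subtract 2×row0 = (0, 0, 4, 1)
step 2: normalize row 1 (÷-1) = (0, 1, -2, 9/2)
  row 0: subtract 1×row1 = (1, 0, 0, -6)
step 3: normalize row 2 (÷4) = (0, 0, 1, 1/4)
  row 1: subtract -2×row2 = (0, 1, 0, 5)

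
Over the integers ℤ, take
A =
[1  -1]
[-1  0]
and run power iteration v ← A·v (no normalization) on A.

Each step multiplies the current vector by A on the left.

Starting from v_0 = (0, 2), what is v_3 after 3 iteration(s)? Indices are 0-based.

v_3 = (-4, 2)

v_0 = (0, 2).
v_1 = A·v_0 = (-2, 0).
v_2 = A·v_1 = (-2, 2).
v_3 = A·v_2 = (-4, 2).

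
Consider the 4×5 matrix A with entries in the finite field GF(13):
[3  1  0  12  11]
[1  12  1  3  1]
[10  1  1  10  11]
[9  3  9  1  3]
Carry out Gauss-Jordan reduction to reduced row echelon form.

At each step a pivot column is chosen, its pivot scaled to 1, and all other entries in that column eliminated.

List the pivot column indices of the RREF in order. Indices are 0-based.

pivot(0,0)=3: scale R0 → (1, 9, 0, 4, 8)
  clear (1,0): R1 −= (1)R0 → (0, 3, 1, 12, 6)
  clear (2,0): R2 −= (10)R0 → (0, 2, 1, 9, 9)
  clear (3,0): R3 −= (9)R0 → (0, 0, 9, 4, 9)
pivot(1,1)=3: scale R1 → (0, 1, 9, 4, 2)
  clear (0,1): R0 −= (9)R1 → (1, 0, 10, 7, 3)
  clear (2,1): R2 −= (2)R1 → (0, 0, 9, 1, 5)
pivot(2,2)=9: scale R2 → (0, 0, 1, 3, 2)
  clear (0,2): R0 −= (10)R2 → (1, 0, 0, 3, 9)
  clear (1,2): R1 −= (9)R2 → (0, 1, 0, 3, 10)
  clear (3,2): R3 −= (9)R2 → (0, 0, 0, 3, 4)
pivot(3,3)=3: scale R3 → (0, 0, 0, 1, 10)
  clear (0,3): R0 −= (3)R3 → (1, 0, 0, 0, 5)
  clear (1,3): R1 −= (3)R3 → (0, 1, 0, 0, 6)
  clear (2,3): R2 −= (3)R3 → (0, 0, 1, 0, 11)

pivot columns: 0, 1, 2, 3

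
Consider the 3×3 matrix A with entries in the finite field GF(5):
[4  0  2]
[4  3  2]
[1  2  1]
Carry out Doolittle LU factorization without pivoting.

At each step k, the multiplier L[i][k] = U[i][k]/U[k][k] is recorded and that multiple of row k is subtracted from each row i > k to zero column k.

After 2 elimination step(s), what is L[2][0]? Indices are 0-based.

L[2][0] = 4

Step 1: pivot at (0,0) is 4.
  row1 ← row1 − (1)·row0  ⇒  L[1][0]=1, U row1=(0, 3, 0)
  row2 ← row2 − (4)·row0  ⇒  L[2][0]=4, U row2=(0, 2, 3)
Step 2: pivot at (1,1) is 3.
  row2 ← row2 − (4)·row1  ⇒  L[2][1]=4, U row2=(0, 0, 3)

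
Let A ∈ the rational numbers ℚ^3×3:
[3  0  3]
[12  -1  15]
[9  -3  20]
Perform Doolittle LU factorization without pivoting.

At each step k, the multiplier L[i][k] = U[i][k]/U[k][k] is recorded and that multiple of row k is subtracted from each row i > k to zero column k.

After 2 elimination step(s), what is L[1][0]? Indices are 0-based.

L[1][0] = 4

[col 0] pivot 3
  R1 -= 4*R0 → (0, -1, 3)  (L[1][0] := 4)
  R2 -= 3*R0 → (0, -3, 11)  (L[2][0] := 3)
[col 1] pivot -1
  R2 -= 3*R1 → (0, 0, 2)  (L[2][1] := 3)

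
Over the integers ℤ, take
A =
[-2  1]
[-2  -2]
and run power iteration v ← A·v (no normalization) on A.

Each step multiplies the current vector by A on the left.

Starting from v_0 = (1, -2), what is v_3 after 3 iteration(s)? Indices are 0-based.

v_3 = (-16, -28)

v_0 = (1, -2).
v_1 = A·v_0 = (-4, 2).
v_2 = A·v_1 = (10, 4).
v_3 = A·v_2 = (-16, -28).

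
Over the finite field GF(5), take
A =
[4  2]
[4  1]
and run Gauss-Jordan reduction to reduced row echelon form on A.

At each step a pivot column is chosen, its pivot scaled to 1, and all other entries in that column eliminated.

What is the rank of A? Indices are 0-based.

step 1: normalize row 0 (÷4) = (1, 3)
  row 1: subtract 4×row0 = (0, 4)
step 2: normalize row 1 (÷4) = (0, 1)
  row 0: subtract 3×row1 = (1, 0)

rank = 2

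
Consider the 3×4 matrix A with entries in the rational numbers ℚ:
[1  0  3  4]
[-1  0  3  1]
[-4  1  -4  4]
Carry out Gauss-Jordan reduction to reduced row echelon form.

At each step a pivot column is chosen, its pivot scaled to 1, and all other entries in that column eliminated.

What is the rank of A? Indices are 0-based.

pivot(0,0)=1: scale R0 → (1, 0, 3, 4)
  clear (1,0): R1 −= (-1)R0 → (0, 0, 6, 5)
  clear (2,0): R2 −= (-4)R0 → (0, 1, 8, 20)
pivot(1,1): swap R1↔R2
pivot(1,1)=1: scale R1 → (0, 1, 8, 20)
pivot(2,2)=6: scale R2 → (0, 0, 1, 5/6)
  clear (0,2): R0 −= (3)R2 → (1, 0, 0, 3/2)
  clear (1,2): R1 −= (8)R2 → (0, 1, 0, 40/3)

rank = 3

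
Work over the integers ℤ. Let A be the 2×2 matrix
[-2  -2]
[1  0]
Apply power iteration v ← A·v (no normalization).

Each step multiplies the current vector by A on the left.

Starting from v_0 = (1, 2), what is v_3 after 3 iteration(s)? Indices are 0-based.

v_0 = (1, 2).
v_1 = A·v_0 = (-6, 1).
v_2 = A·v_1 = (10, -6).
v_3 = A·v_2 = (-8, 10).

v_3 = (-8, 10)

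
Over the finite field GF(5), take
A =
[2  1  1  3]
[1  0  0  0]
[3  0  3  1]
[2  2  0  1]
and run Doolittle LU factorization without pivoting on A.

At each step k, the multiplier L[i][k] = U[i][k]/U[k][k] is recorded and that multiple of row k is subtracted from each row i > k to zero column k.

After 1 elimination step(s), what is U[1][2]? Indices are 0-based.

[col 0] pivot 2
  R1 -= 3*R0 → (0, 2, 2, 1)  (L[1][0] := 3)
  R2 -= 4*R0 → (0, 1, 4, 4)  (L[2][0] := 4)
  R3 -= 1*R0 → (0, 1, 4, 3)  (L[3][0] := 1)

U[1][2] = 2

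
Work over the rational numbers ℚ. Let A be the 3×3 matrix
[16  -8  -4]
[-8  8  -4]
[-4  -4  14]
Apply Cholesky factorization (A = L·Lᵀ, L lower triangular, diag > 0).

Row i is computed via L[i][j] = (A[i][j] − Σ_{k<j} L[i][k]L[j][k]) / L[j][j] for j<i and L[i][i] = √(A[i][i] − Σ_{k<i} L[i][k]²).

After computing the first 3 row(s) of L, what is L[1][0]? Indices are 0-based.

L[1][0] = -2

Step 1: L[0][0] = √(16) = 4.
  L[1][0] = (-8) / L[0][0] = -2.
Step 2: L[1][1] = √(4) = 2.
  L[2][0] = (-4) / L[0][0] = -1.
  L[2][1] = (-6) / L[1][1] = -3.
Step 3: L[2][2] = √(4) = 2.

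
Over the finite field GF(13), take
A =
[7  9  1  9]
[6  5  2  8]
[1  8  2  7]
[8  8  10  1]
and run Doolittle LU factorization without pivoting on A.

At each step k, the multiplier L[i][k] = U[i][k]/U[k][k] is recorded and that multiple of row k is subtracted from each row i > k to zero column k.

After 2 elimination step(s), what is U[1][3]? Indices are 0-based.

U[1][3] = 4

[col 0] pivot 7
  R1 -= 12*R0 → (0, 1, 3, 4)  (L[1][0] := 12)
  R2 -= 2*R0 → (0, 3, 0, 2)  (L[2][0] := 2)
  R3 -= 3*R0 → (0, 7, 7, 0)  (L[3][0] := 3)
[col 1] pivot 1
  R2 -= 3*R1 → (0, 0, 4, 3)  (L[2][1] := 3)
  R3 -= 7*R1 → (0, 0, 12, 11)  (L[3][1] := 7)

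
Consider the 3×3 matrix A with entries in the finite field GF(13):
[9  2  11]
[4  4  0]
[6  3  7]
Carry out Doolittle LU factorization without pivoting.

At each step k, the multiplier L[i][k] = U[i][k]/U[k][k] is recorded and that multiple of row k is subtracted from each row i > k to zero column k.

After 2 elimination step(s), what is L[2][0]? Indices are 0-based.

[col 0] pivot 9
  R1 -= 12*R0 → (0, 6, 11)  (L[1][0] := 12)
  R2 -= 5*R0 → (0, 6, 4)  (L[2][0] := 5)
[col 1] pivot 6
  R2 -= 1*R1 → (0, 0, 6)  (L[2][1] := 1)

L[2][0] = 5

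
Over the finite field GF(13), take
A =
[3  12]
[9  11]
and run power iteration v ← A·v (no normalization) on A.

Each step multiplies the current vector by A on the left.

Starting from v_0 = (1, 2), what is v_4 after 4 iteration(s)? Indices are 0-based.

v_4 = (1, 0)

v_0 = (1, 2).
v_1 = A·v_0 = (1, 5).
v_2 = A·v_1 = (11, 12).
v_3 = A·v_2 = (8, 10).
v_4 = A·v_3 = (1, 0).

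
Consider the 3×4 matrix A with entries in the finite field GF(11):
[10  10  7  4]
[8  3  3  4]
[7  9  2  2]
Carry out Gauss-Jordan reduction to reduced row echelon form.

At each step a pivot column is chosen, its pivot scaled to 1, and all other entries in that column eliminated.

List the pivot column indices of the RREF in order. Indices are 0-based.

step 1: normalize row 0 (÷10) = (1, 1, 4, 7)
  row 1: subtract 8×row0 = (0, 6, 4, 3)
  row 2: subtract 7×row0 = (0, 2, 7, 8)
step 2: normalize row 1 (÷6) = (0, 1, 8, 6)
  row 0: subtract 1×row1 = (1, 0, 7, 1)
  row 2: subtract 2×row1 = (0, 0, 2, 7)
step 3: normalize row 2 (÷2) = (0, 0, 1, 9)
  row 0: subtract 7×row2 = (1, 0, 0, 4)
  row 1: subtract 8×row2 = (0, 1, 0, 0)

pivot columns: 0, 1, 2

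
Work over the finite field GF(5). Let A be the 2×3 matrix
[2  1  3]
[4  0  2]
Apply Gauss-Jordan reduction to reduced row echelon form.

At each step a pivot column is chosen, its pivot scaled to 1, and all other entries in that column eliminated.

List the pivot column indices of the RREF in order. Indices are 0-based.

pivot columns: 0, 1

[1] R0 /= 2  ⇒  (1, 3, 4)
     R1 -= 4·R0  ⇒  (0, 3, 1)
[2] R1 /= 3  ⇒  (0, 1, 2)
     R0 -= 3·R1  ⇒  (1, 0, 3)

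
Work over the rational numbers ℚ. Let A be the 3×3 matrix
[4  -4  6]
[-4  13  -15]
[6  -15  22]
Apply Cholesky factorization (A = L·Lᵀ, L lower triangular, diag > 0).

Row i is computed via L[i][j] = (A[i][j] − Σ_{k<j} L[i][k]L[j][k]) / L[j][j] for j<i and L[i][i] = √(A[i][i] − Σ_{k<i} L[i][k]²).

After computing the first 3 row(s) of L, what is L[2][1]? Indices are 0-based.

Step 1: L[0][0] = √(4) = 2.
  L[1][0] = (-4) / L[0][0] = -2.
Step 2: L[1][1] = √(9) = 3.
  L[2][0] = (6) / L[0][0] = 3.
  L[2][1] = (-9) / L[1][1] = -3.
Step 3: L[2][2] = √(4) = 2.

L[2][1] = -3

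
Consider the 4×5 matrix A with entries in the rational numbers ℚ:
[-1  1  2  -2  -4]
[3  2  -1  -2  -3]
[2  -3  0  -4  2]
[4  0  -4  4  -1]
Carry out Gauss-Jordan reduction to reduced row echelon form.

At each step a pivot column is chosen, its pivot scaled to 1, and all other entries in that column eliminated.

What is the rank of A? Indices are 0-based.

rank = 4

pivot(0,0)=-1: scale R0 → (1, -1, -2, 2, 4)
  clear (1,0): R1 −= (3)R0 → (0, 5, 5, -8, -15)
  clear (2,0): R2 −= (2)R0 → (0, -1, 4, -8, -6)
  clear (3,0): R3 −= (4)R0 → (0, 4, 4, -4, -17)
pivot(1,1)=5: scale R1 → (0, 1, 1, -8/5, -3)
  clear (0,1): R0 −= (-1)R1 → (1, 0, -1, 2/5, 1)
  clear (2,1): R2 −= (-1)R1 → (0, 0, 5, -48/5, -9)
  clear (3,1): R3 −= (4)R1 → (0, 0, 0, 12/5, -5)
pivot(2,2)=5: scale R2 → (0, 0, 1, -48/25, -9/5)
  clear (0,2): R0 −= (-1)R2 → (1, 0, 0, -38/25, -4/5)
  clear (1,2): R1 −= (1)R2 → (0, 1, 0, 8/25, -6/5)
pivot(3,3)=12/5: scale R3 → (0, 0, 0, 1, -25/12)
  clear (0,3): R0 −= (-38/25)R3 → (1, 0, 0, 0, -119/30)
  clear (1,3): R1 −= (8/25)R3 → (0, 1, 0, 0, -8/15)
  clear (2,3): R2 −= (-48/25)R3 → (0, 0, 1, 0, -29/5)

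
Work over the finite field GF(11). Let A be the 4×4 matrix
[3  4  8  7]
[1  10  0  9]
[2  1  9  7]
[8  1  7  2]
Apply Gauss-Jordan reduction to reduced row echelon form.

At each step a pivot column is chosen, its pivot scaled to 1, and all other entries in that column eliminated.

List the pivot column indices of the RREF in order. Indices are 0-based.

pivot columns: 0, 1, 2, 3

[1] R0 /= 3  ⇒  (1, 5, 10, 6)
     R1 -= 1·R0  ⇒  (0, 5, 1, 3)
     R2 -= 2·R0  ⇒  (0, 2, 0, 6)
     R3 -= 8·R0  ⇒  (0, 5, 4, 9)
[2] R1 /= 5  ⇒  (0, 1, 9, 5)
     R0 -= 5·R1  ⇒  (1, 0, 9, 3)
     R2 -= 2·R1  ⇒  (0, 0, 4, 7)
     R3 -= 5·R1  ⇒  (0, 0, 3, 6)
[3] R2 /= 4  ⇒  (0, 0, 1, 10)
     R0 -= 9·R2  ⇒  (1, 0, 0, 1)
     R1 -= 9·R2  ⇒  (0, 1, 0, 3)
     R3 -= 3·R2  ⇒  (0, 0, 0, 9)
[4] R3 /= 9  ⇒  (0, 0, 0, 1)
     R0 -= 1·R3  ⇒  (1, 0, 0, 0)
     R1 -= 3·R3  ⇒  (0, 1, 0, 0)
     R2 -= 10·R3  ⇒  (0, 0, 1, 0)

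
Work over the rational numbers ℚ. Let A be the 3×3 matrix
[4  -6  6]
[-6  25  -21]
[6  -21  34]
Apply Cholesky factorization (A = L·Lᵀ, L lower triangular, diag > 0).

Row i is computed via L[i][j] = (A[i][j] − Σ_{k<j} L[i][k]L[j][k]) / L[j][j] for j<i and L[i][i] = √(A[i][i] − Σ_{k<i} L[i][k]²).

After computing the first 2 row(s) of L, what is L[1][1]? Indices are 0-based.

L[1][1] = 4

Step 1: L[0][0] = √(4) = 2.
  L[1][0] = (-6) / L[0][0] = -3.
Step 2: L[1][1] = √(16) = 4.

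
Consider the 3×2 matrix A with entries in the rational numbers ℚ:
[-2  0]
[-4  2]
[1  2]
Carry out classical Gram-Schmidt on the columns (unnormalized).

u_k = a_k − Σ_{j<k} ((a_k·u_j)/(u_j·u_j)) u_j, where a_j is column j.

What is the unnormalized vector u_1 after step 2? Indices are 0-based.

u_1 = (-4/7, 6/7, 16/7)

Step 1: u_0 = a_0 = (-2, -4, 1).
Step 2: u_1 = a_1 − (-2/7)·u_0 = (-4/7, 6/7, 16/7).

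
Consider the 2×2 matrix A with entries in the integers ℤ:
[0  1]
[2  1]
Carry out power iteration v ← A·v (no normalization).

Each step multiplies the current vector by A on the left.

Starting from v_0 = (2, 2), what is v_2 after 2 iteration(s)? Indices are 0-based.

v_2 = (6, 10)

v_0 = (2, 2).
v_1 = A·v_0 = (2, 6).
v_2 = A·v_1 = (6, 10).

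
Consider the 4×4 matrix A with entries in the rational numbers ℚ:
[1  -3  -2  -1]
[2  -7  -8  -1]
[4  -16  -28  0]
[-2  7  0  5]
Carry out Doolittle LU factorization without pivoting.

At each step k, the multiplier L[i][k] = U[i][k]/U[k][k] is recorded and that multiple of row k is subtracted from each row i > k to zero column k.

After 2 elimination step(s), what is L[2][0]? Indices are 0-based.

Step 1: pivot at (0,0) is 1.
  row1 ← row1 − (2)·row0  ⇒  L[1][0]=2, U row1=(0, -1, -4, 1)
  row2 ← row2 − (4)·row0  ⇒  L[2][0]=4, U row2=(0, -4, -20, 4)
  row3 ← row3 − (-2)·row0  ⇒  L[3][0]=-2, U row3=(0, 1, -4, 3)
Step 2: pivot at (1,1) is -1.
  row2 ← row2 − (4)·row1  ⇒  L[2][1]=4, U row2=(0, 0, -4, 0)
  row3 ← row3 − (-1)·row1  ⇒  L[3][1]=-1, U row3=(0, 0, -8, 4)

L[2][0] = 4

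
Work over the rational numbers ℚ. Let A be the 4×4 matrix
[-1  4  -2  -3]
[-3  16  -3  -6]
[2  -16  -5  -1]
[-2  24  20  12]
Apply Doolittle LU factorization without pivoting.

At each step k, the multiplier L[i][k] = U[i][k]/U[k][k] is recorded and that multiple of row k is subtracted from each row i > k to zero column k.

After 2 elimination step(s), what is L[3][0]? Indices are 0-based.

Step 1: pivot at (0,0) is -1.
  row1 ← row1 − (3)·row0  ⇒  L[1][0]=3, U row1=(0, 4, 3, 3)
  row2 ← row2 − (-2)·row0  ⇒  L[2][0]=-2, U row2=(0, -8, -9, -7)
  row3 ← row3 − (2)·row0  ⇒  L[3][0]=2, U row3=(0, 16, 24, 18)
Step 2: pivot at (1,1) is 4.
  row2 ← row2 − (-2)·row1  ⇒  L[2][1]=-2, U row2=(0, 0, -3, -1)
  row3 ← row3 − (4)·row1  ⇒  L[3][1]=4, U row3=(0, 0, 12, 6)

L[3][0] = 2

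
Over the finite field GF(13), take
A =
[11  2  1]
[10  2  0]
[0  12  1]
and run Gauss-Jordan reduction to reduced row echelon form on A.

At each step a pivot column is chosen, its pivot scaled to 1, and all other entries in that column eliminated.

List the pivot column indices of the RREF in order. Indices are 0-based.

[1] R0 /= 11  ⇒  (1, 12, 6)
     R1 -= 10·R0  ⇒  (0, 12, 5)
[2] R1 /= 12  ⇒  (0, 1, 8)
     R0 -= 12·R1  ⇒  (1, 0, 1)
     R2 -= 12·R1  ⇒  (0, 0, 9)
[3] R2 /= 9  ⇒  (0, 0, 1)
     R0 -= 1·R2  ⇒  (1, 0, 0)
     R1 -= 8·R2  ⇒  (0, 1, 0)

pivot columns: 0, 1, 2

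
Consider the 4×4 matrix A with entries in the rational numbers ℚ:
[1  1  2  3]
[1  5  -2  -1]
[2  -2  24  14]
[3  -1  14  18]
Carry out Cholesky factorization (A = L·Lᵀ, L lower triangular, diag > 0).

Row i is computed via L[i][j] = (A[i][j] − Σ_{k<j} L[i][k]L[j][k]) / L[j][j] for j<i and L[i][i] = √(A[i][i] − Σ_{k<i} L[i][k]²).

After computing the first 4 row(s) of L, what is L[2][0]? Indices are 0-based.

Step 1: L[0][0] = √(1) = 1.
  L[1][0] = (1) / L[0][0] = 1.
Step 2: L[1][1] = √(4) = 2.
  L[2][0] = (2) / L[0][0] = 2.
  L[2][1] = (-4) / L[1][1] = -2.
Step 3: L[2][2] = √(16) = 4.
  L[3][0] = (3) / L[0][0] = 3.
  L[3][1] = (-4) / L[1][1] = -2.
  L[3][2] = (4) / L[2][2] = 1.
Step 4: L[3][3] = √(4) = 2.

L[2][0] = 2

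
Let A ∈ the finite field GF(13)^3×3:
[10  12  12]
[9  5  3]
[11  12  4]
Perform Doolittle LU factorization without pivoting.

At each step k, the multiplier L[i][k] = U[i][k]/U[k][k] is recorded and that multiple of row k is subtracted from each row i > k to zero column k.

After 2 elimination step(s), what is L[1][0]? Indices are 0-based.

Step 1: pivot at (0,0) is 10.
  row1 ← row1 − (10)·row0  ⇒  L[1][0]=10, U row1=(0, 2, 0)
  row2 ← row2 − (5)·row0  ⇒  L[2][0]=5, U row2=(0, 4, 9)
Step 2: pivot at (1,1) is 2.
  row2 ← row2 − (2)·row1  ⇒  L[2][1]=2, U row2=(0, 0, 9)

L[1][0] = 10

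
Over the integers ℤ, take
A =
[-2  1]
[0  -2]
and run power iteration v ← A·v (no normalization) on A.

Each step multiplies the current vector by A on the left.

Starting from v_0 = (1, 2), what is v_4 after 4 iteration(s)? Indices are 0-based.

v_0 = (1, 2).
v_1 = A·v_0 = (0, -4).
v_2 = A·v_1 = (-4, 8).
v_3 = A·v_2 = (16, -16).
v_4 = A·v_3 = (-48, 32).

v_4 = (-48, 32)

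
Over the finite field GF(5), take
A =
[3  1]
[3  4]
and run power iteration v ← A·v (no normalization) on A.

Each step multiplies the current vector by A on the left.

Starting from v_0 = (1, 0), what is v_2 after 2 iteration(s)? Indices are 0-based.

v_0 = (1, 0).
v_1 = A·v_0 = (3, 3).
v_2 = A·v_1 = (2, 1).

v_2 = (2, 1)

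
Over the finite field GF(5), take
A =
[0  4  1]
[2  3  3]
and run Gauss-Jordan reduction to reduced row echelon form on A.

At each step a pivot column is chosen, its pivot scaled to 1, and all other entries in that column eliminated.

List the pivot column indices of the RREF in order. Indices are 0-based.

[1] R0 <-> R1
[1] R0 /= 2  ⇒  (1, 4, 4)
[2] R1 /= 4  ⇒  (0, 1, 4)
     R0 -= 4·R1  ⇒  (1, 0, 3)

pivot columns: 0, 1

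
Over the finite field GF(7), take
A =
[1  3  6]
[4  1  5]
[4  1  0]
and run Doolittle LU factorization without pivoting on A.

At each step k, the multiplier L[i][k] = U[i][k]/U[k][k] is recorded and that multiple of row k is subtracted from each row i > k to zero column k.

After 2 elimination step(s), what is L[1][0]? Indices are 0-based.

L[1][0] = 4

[col 0] pivot 1
  R1 -= 4*R0 → (0, 3, 2)  (L[1][0] := 4)
  R2 -= 4*R0 → (0, 3, 4)  (L[2][0] := 4)
[col 1] pivot 3
  R2 -= 1*R1 → (0, 0, 2)  (L[2][1] := 1)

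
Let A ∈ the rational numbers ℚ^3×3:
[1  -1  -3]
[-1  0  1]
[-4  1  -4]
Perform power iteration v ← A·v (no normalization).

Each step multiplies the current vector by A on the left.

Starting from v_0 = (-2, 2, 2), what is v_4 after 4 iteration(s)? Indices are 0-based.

v_4 = (-40, 88, 824)

v_0 = (-2, 2, 2).
v_1 = A·v_0 = (-10, 4, 2).
v_2 = A·v_1 = (-20, 12, 36).
v_3 = A·v_2 = (-140, 56, -52).
v_4 = A·v_3 = (-40, 88, 824).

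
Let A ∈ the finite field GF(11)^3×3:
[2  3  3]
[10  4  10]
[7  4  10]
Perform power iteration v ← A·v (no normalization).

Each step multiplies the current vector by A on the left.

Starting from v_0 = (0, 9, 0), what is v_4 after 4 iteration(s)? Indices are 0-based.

v_4 = (10, 2, 7)

v_0 = (0, 9, 0).
v_1 = A·v_0 = (5, 3, 3).
v_2 = A·v_1 = (6, 4, 0).
v_3 = A·v_2 = (2, 10, 3).
v_4 = A·v_3 = (10, 2, 7).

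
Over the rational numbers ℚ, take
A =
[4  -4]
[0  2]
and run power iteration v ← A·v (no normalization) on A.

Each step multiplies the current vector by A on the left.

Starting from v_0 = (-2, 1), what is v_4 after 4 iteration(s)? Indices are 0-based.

v_4 = (-992, 16)

v_0 = (-2, 1).
v_1 = A·v_0 = (-12, 2).
v_2 = A·v_1 = (-56, 4).
v_3 = A·v_2 = (-240, 8).
v_4 = A·v_3 = (-992, 16).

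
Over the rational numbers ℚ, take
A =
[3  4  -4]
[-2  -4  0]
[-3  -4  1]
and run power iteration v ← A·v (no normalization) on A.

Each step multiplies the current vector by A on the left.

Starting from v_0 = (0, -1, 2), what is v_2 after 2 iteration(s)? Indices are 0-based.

v_2 = (-44, 8, 26)

v_0 = (0, -1, 2).
v_1 = A·v_0 = (-12, 4, 6).
v_2 = A·v_1 = (-44, 8, 26).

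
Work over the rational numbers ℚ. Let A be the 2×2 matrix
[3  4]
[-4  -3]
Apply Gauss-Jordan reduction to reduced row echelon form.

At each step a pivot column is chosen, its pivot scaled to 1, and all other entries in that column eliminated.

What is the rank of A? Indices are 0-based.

rank = 2

step 1: normalize row 0 (÷3) = (1, 4/3)
  row 1: subtract -4×row0 = (0, 7/3)
step 2: normalize row 1 (÷7/3) = (0, 1)
  row 0: subtract 4/3×row1 = (1, 0)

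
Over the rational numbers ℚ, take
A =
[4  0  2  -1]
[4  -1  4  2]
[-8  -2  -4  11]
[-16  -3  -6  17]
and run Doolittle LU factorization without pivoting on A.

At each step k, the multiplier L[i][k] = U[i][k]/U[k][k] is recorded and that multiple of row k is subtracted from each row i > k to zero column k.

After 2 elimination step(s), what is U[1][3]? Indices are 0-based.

Step 1: pivot at (0,0) is 4.
  row1 ← row1 − (1)·row0  ⇒  L[1][0]=1, U row1=(0, -1, 2, 3)
  row2 ← row2 − (-2)·row0  ⇒  L[2][0]=-2, U row2=(0, -2, 0, 9)
  row3 ← row3 − (-4)·row0  ⇒  L[3][0]=-4, U row3=(0, -3, 2, 13)
Step 2: pivot at (1,1) is -1.
  row2 ← row2 − (2)·row1  ⇒  L[2][1]=2, U row2=(0, 0, -4, 3)
  row3 ← row3 − (3)·row1  ⇒  L[3][1]=3, U row3=(0, 0, -4, 4)

U[1][3] = 3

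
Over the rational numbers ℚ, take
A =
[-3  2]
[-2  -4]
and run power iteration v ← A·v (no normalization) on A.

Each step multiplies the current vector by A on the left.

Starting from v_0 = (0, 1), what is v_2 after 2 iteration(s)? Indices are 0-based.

v_0 = (0, 1).
v_1 = A·v_0 = (2, -4).
v_2 = A·v_1 = (-14, 12).

v_2 = (-14, 12)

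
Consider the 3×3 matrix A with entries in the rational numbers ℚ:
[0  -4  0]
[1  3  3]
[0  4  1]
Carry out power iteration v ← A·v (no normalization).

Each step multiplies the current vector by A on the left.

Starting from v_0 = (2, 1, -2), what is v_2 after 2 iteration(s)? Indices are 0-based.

v_0 = (2, 1, -2).
v_1 = A·v_0 = (-4, -1, 2).
v_2 = A·v_1 = (4, -1, -2).

v_2 = (4, -1, -2)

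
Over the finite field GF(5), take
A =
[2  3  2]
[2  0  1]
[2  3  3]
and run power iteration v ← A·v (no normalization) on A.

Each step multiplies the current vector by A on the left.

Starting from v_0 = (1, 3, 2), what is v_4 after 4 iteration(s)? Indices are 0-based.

v_0 = (1, 3, 2).
v_1 = A·v_0 = (0, 4, 2).
v_2 = A·v_1 = (1, 2, 3).
v_3 = A·v_2 = (4, 0, 2).
v_4 = A·v_3 = (2, 0, 4).

v_4 = (2, 0, 4)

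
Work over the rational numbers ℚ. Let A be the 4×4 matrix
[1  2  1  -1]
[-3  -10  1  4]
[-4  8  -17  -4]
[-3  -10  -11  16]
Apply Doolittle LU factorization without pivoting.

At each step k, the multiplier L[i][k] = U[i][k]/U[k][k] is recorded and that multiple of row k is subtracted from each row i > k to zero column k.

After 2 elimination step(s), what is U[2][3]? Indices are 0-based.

[col 0] pivot 1
  R1 -= -3*R0 → (0, -4, 4, 1)  (L[1][0] := -3)
  R2 -= -4*R0 → (0, 16, -13, -8)  (L[2][0] := -4)
  R3 -= -3*R0 → (0, -4, -8, 13)  (L[3][0] := -3)
[col 1] pivot -4
  R2 -= -4*R1 → (0, 0, 3, -4)  (L[2][1] := -4)
  R3 -= 1*R1 → (0, 0, -12, 12)  (L[3][1] := 1)

U[2][3] = -4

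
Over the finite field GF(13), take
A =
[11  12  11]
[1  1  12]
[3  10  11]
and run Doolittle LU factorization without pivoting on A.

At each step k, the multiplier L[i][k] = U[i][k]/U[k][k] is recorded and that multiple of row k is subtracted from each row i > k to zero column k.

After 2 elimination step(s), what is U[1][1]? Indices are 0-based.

Step 1: pivot at (0,0) is 11.
  row1 ← row1 − (6)·row0  ⇒  L[1][0]=6, U row1=(0, 7, 11)
  row2 ← row2 − (5)·row0  ⇒  L[2][0]=5, U row2=(0, 2, 8)
Step 2: pivot at (1,1) is 7.
  row2 ← row2 − (4)·row1  ⇒  L[2][1]=4, U row2=(0, 0, 3)

U[1][1] = 7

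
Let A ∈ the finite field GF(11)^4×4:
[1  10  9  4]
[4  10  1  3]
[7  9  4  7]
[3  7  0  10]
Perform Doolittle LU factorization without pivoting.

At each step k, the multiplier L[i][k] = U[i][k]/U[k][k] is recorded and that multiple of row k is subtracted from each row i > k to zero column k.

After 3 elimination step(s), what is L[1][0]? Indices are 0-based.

L[1][0] = 4

[col 0] pivot 1
  R1 -= 4*R0 → (0, 3, 9, 9)  (L[1][0] := 4)
  R2 -= 7*R0 → (0, 5, 7, 1)  (L[2][0] := 7)
  R3 -= 3*R0 → (0, 10, 6, 9)  (L[3][0] := 3)
[col 1] pivot 3
  R2 -= 9*R1 → (0, 0, 3, 8)  (L[2][1] := 9)
  R3 -= 7*R1 → (0, 0, 9, 1)  (L[3][1] := 7)
[col 2] pivot 3
  R3 -= 3*R2 → (0, 0, 0, 10)  (L[3][2] := 3)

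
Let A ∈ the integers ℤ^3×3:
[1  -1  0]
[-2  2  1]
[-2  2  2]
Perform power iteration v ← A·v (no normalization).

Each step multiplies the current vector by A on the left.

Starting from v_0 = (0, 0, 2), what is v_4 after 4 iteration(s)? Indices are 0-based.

v_0 = (0, 0, 2).
v_1 = A·v_0 = (0, 2, 4).
v_2 = A·v_1 = (-2, 8, 12).
v_3 = A·v_2 = (-10, 32, 44).
v_4 = A·v_3 = (-42, 128, 172).

v_4 = (-42, 128, 172)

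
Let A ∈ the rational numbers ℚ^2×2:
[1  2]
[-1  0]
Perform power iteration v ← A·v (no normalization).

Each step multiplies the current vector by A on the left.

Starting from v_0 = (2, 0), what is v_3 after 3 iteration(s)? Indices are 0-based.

v_0 = (2, 0).
v_1 = A·v_0 = (2, -2).
v_2 = A·v_1 = (-2, -2).
v_3 = A·v_2 = (-6, 2).

v_3 = (-6, 2)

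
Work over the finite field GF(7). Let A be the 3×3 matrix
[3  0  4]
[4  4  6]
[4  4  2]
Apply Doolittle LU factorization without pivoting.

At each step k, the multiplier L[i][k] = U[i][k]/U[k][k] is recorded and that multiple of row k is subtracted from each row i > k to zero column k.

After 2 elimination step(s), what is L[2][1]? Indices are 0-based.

Step 1: pivot at (0,0) is 3.
  row1 ← row1 − (6)·row0  ⇒  L[1][0]=6, U row1=(0, 4, 3)
  row2 ← row2 − (6)·row0  ⇒  L[2][0]=6, U row2=(0, 4, 6)
Step 2: pivot at (1,1) is 4.
  row2 ← row2 − (1)·row1  ⇒  L[2][1]=1, U row2=(0, 0, 3)

L[2][1] = 1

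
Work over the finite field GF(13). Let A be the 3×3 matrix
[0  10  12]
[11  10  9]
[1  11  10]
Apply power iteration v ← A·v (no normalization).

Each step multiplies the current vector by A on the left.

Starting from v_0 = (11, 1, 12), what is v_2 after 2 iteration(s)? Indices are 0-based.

v_0 = (11, 1, 12).
v_1 = A·v_0 = (11, 5, 12).
v_2 = A·v_1 = (12, 6, 4).

v_2 = (12, 6, 4)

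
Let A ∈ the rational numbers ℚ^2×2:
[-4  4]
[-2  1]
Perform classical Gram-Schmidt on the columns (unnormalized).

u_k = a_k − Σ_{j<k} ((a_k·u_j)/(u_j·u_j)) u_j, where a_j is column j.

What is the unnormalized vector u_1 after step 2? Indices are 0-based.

u_1 = (2/5, -4/5)

Step 1: u_0 = a_0 = (-4, -2).
Step 2: u_1 = a_1 − (-9/10)·u_0 = (2/5, -4/5).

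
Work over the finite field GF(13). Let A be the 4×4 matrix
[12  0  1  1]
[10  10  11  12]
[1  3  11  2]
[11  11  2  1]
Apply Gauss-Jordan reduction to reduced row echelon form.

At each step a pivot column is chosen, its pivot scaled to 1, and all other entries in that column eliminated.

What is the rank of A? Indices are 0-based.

pivot(0,0)=12: scale R0 → (1, 0, 12, 12)
  clear (1,0): R1 −= (10)R0 → (0, 10, 8, 9)
  clear (2,0): R2 −= (1)R0 → (0, 3, 12, 3)
  clear (3,0): R3 −= (11)R0 → (0, 11, 0, 12)
pivot(1,1)=10: scale R1 → (0, 1, 6, 10)
  clear (2,1): R2 −= (3)R1 → (0, 0, 7, 12)
  clear (3,1): R3 −= (11)R1 → (0, 0, 12, 6)
pivot(2,2)=7: scale R2 → (0, 0, 1, 11)
  clear (0,2): R0 −= (12)R2 → (1, 0, 0, 10)
  clear (1,2): R1 −= (6)R2 → (0, 1, 0, 9)
  clear (3,2): R3 −= (12)R2 → (0, 0, 0, 4)
pivot(3,3)=4: scale R3 → (0, 0, 0, 1)
  clear (0,3): R0 −= (10)R3 → (1, 0, 0, 0)
  clear (1,3): R1 −= (9)R3 → (0, 1, 0, 0)
  clear (2,3): R2 −= (11)R3 → (0, 0, 1, 0)

rank = 4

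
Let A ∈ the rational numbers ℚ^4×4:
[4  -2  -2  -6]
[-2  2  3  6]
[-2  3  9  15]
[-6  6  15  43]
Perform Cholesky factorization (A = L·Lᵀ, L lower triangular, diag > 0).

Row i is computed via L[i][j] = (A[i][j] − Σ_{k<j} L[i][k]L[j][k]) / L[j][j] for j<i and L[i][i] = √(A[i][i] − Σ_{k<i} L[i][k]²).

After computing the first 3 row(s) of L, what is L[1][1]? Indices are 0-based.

L[1][1] = 1

Step 1: L[0][0] = √(4) = 2.
  L[1][0] = (-2) / L[0][0] = -1.
Step 2: L[1][1] = √(1) = 1.
  L[2][0] = (-2) / L[0][0] = -1.
  L[2][1] = (2) / L[1][1] = 2.
Step 3: L[2][2] = √(4) = 2.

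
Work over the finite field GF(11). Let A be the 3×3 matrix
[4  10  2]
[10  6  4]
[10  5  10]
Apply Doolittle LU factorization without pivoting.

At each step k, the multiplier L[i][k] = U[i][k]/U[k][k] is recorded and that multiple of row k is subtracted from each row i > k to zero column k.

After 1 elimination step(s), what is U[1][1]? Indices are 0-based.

[col 0] pivot 4
  R1 -= 8*R0 → (0, 3, 10)  (L[1][0] := 8)
  R2 -= 8*R0 → (0, 2, 5)  (L[2][0] := 8)

U[1][1] = 3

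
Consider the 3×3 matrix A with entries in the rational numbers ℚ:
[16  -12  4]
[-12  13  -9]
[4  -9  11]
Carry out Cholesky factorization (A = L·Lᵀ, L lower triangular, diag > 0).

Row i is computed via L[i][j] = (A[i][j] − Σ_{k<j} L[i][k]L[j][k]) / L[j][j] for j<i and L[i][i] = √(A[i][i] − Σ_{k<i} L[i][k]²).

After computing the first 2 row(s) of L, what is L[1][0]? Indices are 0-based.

L[1][0] = -3

Step 1: L[0][0] = √(16) = 4.
  L[1][0] = (-12) / L[0][0] = -3.
Step 2: L[1][1] = √(4) = 2.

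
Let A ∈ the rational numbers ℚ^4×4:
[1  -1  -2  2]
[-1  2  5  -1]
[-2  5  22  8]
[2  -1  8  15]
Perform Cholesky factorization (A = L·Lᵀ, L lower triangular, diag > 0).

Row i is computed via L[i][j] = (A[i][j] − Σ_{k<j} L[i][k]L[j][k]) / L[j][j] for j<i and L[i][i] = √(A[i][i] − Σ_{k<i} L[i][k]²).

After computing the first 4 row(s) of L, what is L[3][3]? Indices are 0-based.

L[3][3] = 1

Step 1: L[0][0] = √(1) = 1.
  L[1][0] = (-1) / L[0][0] = -1.
Step 2: L[1][1] = √(1) = 1.
  L[2][0] = (-2) / L[0][0] = -2.
  L[2][1] = (3) / L[1][1] = 3.
Step 3: L[2][2] = √(9) = 3.
  L[3][0] = (2) / L[0][0] = 2.
  L[3][1] = (1) / L[1][1] = 1.
  L[3][2] = (9) / L[2][2] = 3.
Step 4: L[3][3] = √(1) = 1.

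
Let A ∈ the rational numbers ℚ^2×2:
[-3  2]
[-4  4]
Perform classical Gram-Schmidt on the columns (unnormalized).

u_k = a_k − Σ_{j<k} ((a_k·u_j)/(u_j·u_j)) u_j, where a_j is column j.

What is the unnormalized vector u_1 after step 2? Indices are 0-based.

u_1 = (-16/25, 12/25)

Step 1: u_0 = a_0 = (-3, -4).
Step 2: u_1 = a_1 − (-22/25)·u_0 = (-16/25, 12/25).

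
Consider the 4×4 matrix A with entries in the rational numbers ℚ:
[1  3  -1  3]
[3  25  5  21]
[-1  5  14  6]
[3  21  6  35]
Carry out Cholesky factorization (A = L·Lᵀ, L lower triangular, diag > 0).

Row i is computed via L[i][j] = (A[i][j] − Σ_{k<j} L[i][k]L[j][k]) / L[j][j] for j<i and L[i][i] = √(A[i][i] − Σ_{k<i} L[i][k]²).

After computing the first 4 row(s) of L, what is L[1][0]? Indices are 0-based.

L[1][0] = 3

Step 1: L[0][0] = √(1) = 1.
  L[1][0] = (3) / L[0][0] = 3.
Step 2: L[1][1] = √(16) = 4.
  L[2][0] = (-1) / L[0][0] = -1.
  L[2][1] = (8) / L[1][1] = 2.
Step 3: L[2][2] = √(9) = 3.
  L[3][0] = (3) / L[0][0] = 3.
  L[3][1] = (12) / L[1][1] = 3.
  L[3][2] = (3) / L[2][2] = 1.
Step 4: L[3][3] = √(16) = 4.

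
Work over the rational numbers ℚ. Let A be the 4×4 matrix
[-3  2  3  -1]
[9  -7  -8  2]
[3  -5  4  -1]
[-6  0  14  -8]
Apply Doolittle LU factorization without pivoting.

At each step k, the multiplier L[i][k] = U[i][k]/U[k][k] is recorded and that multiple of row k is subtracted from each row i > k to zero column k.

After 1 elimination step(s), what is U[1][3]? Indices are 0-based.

k=0: U[0][0]=-3
  eliminate (1,0): mult=-3, new row 1: (0, -1, 1, -1); set L[1][0]=-3
  eliminate (2,0): mult=-1, new row 2: (0, -3, 7, -2); set L[2][0]=-1
  eliminate (3,0): mult=2, new row 3: (0, -4, 8, -6); set L[3][0]=2

U[1][3] = -1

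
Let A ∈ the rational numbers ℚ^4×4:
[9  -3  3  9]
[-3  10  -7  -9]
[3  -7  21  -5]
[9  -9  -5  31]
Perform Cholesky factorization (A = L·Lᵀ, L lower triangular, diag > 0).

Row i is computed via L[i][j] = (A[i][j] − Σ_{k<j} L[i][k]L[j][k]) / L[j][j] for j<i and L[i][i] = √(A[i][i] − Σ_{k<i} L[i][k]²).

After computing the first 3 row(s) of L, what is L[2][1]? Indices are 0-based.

Step 1: L[0][0] = √(9) = 3.
  L[1][0] = (-3) / L[0][0] = -1.
Step 2: L[1][1] = √(9) = 3.
  L[2][0] = (3) / L[0][0] = 1.
  L[2][1] = (-6) / L[1][1] = -2.
Step 3: L[2][2] = √(16) = 4.

L[2][1] = -2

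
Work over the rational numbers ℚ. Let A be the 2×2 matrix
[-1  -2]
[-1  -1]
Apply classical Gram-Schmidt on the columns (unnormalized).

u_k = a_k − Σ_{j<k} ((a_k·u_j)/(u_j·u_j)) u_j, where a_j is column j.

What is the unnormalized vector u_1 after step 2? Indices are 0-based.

u_1 = (-1/2, 1/2)

Step 1: u_0 = a_0 = (-1, -1).
Step 2: u_1 = a_1 − (3/2)·u_0 = (-1/2, 1/2).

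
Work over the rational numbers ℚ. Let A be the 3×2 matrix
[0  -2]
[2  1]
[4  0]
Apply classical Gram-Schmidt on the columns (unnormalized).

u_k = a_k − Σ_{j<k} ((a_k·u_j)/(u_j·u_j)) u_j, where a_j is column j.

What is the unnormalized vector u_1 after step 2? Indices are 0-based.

u_1 = (-2, 4/5, -2/5)

Step 1: u_0 = a_0 = (0, 2, 4).
Step 2: u_1 = a_1 − (1/10)·u_0 = (-2, 4/5, -2/5).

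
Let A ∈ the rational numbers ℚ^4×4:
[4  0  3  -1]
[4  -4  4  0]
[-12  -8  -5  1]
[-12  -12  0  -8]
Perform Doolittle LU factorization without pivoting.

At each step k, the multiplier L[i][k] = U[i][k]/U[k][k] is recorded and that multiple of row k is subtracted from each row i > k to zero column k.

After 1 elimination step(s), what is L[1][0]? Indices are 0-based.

L[1][0] = 1

[col 0] pivot 4
  R1 -= 1*R0 → (0, -4, 1, 1)  (L[1][0] := 1)
  R2 -= -3*R0 → (0, -8, 4, -2)  (L[2][0] := -3)
  R3 -= -3*R0 → (0, -12, 9, -11)  (L[3][0] := -3)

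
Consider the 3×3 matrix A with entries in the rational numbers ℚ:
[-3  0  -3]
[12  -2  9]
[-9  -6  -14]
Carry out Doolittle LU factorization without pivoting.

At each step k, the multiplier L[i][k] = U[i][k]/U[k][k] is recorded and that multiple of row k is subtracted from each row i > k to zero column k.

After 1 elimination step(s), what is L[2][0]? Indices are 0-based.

L[2][0] = 3

[col 0] pivot -3
  R1 -= -4*R0 → (0, -2, -3)  (L[1][0] := -4)
  R2 -= 3*R0 → (0, -6, -5)  (L[2][0] := 3)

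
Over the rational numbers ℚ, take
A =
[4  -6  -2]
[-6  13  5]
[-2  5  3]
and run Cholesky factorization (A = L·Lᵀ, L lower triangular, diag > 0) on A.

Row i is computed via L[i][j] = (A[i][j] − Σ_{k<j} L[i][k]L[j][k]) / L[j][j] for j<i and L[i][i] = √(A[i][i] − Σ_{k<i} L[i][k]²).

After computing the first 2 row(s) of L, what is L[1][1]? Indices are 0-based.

L[1][1] = 2

Step 1: L[0][0] = √(4) = 2.
  L[1][0] = (-6) / L[0][0] = -3.
Step 2: L[1][1] = √(4) = 2.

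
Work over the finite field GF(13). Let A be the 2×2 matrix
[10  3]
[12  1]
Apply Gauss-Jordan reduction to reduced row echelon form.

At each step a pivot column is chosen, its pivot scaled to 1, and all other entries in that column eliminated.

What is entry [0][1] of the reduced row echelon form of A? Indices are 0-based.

M[0][1] = 12

pivot(0,0)=10: scale R0 → (1, 12)
  clear (1,0): R1 −= (12)R0 → (0, 0)
col 1: no nonzero at/below row 1; advance.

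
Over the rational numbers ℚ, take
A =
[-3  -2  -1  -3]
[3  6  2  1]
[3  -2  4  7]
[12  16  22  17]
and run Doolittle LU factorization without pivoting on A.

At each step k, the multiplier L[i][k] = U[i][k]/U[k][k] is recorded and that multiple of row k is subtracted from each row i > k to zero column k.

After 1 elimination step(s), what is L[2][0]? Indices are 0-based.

L[2][0] = -1

[col 0] pivot -3
  R1 -= -1*R0 → (0, 4, 1, -2)  (L[1][0] := -1)
  R2 -= -1*R0 → (0, -4, 3, 4)  (L[2][0] := -1)
  R3 -= -4*R0 → (0, 8, 18, 5)  (L[3][0] := -4)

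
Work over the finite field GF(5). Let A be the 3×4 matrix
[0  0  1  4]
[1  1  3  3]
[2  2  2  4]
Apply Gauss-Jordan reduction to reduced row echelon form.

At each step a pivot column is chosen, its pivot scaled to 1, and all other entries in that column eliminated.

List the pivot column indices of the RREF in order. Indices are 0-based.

pivot columns: 0, 2, 3

[1] R0 <-> R1
[1] R0 /= 1  ⇒  (1, 1, 3, 3)
     R2 -= 2·R0  ⇒  (0, 0, 1, 3)
column 1 empty below row 1
[2] R1 /= 1  ⇒  (0, 0, 1, 4)
     R0 -= 3·R1  ⇒  (1, 1, 0, 1)
     R2 -= 1·R1  ⇒  (0, 0, 0, 4)
[3] R2 /= 4  ⇒  (0, 0, 0, 1)
     R0 -= 1·R2  ⇒  (1, 1, 0, 0)
     R1 -= 4·R2  ⇒  (0, 0, 1, 0)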